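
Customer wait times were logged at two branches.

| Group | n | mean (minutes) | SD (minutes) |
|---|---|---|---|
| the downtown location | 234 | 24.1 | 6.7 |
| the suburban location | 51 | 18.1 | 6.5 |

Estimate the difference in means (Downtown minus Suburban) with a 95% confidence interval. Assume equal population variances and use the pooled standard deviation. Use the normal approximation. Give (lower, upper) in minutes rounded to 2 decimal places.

Pooled variance s_p² = [233·6.7² + 50·6.5²] / (234+51−2) = 44.4236, so s_p = 6.6651.
SE_diff = s_p·√(1/n₁ + 1/n₂) = 6.6651·√(1/234 + 1/51) = 1.0300.
z* = 1.960; margin = 1.960 × 1.0300 = 2.0188.
Difference = 24.1 − 18.1 = 6.0000.
6.0000 ± 2.0188 → (3.98, 8.02).

(3.98, 8.02)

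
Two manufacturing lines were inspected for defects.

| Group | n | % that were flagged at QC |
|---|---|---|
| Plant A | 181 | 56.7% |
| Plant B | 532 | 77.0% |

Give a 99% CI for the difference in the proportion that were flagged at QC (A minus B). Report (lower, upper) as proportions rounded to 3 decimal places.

The two standard errors are √(0.5670×0.4330/181) = 0.03683 and √(0.7700×0.2300/532) = 0.01825.
Because the samples are independent, SE_diff = √(0.03683² + 0.01825²) = 0.04110.
Using z* = 2.576 for 99%, ME = 2.576 × 0.04110 = 0.10587.
p̂₁ − p̂₂ = -0.2030; interval -0.2030 ± 0.10587 gives (-0.309, -0.097).

(-0.309, -0.097)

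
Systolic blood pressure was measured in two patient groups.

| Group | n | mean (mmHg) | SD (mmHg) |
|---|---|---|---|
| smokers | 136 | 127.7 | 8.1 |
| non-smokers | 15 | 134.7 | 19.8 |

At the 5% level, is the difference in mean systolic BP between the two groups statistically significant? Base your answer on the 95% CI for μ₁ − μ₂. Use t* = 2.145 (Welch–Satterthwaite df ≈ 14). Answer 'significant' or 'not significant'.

Standard errors of each mean: 8.1/√136 = 0.6946 and 19.8/√15 = 5.1123.
SE(x̄₁ − x̄₂) = √(0.6946² + 5.1123²) = 5.1593 for independent samples with unequal variances.
With t* = 2.145, the margin is 2.145 × 5.1593 = 11.0667.
x̄₁ − x̄₂ = 127.7 − 134.7 = -7.0000; the interval is -7.0000 ± 11.0667 = (-18.0667, 4.0667).
The interval (-18.0667, 4.0667) contains 0, so the difference is not significant.

not significant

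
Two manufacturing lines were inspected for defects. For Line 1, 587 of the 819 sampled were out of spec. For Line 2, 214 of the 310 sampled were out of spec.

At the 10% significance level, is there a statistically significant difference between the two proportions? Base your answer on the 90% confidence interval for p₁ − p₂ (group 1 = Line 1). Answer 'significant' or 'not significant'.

First, p̂₁ = 587/819 = 0.7167; p̂₂ = 214/310 = 0.6903.
The two standard errors are √(0.7167×0.2833/819) = 0.01575 and √(0.6903×0.3097/310) = 0.02626.
Because the samples are independent, SE_diff = √(0.01575² + 0.02626²) = 0.03062.
Using z* = 1.645 for 90%, ME = 1.645 × 0.03062 = 0.05037.
p̂₁ − p̂₂ = 0.0264; interval 0.0264 ± 0.05037 gives (-0.02397, 0.07677).
The interval (-0.02397, 0.07677) contains 0, so the difference is not significant.

not significant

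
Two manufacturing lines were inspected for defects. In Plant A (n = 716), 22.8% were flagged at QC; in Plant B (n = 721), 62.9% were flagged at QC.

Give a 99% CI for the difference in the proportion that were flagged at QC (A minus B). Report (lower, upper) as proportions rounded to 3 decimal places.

SE₁ = √(p̂₁(1−p̂₁)/n₁) = √(0.2280·0.7720/716) = 0.01568; SE₂ = √(0.6290·0.3710/721) = 0.01799.
Independent samples: SE of the difference = √(SE₁² + SE₂²) = √(0.0002458624 + 0.0003236401) = 0.02386.
z* for 99% confidence is 2.576, so the margin of error is 2.576 × 0.02386 = 0.06146.
Point estimate p̂₁ − p̂₂ = 0.2280 − 0.6290 = -0.4010.
-0.4010 ± 0.06146 → (-0.462, -0.340).

(-0.462, -0.340)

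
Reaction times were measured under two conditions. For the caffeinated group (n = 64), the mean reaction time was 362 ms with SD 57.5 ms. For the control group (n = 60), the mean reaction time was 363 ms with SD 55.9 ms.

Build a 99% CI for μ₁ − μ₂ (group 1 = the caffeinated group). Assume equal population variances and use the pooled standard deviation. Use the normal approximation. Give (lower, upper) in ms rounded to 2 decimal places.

(-27.26, 25.26)

s_p = √[((n₁−1)s₁² + (n₂−1)s₂²)/(n₁+n₂−2)] = √[(63·57.5² + 59·55.9²)/122] = 56.7319.
SE = 56.7319·√(1/64 + 1/60) = 10.1947.
With z* = 2.576, margin = 2.576 × 10.1947 = 26.2615.
x̄₁ − x̄₂ = 362 − 363 = -1.0000; interval -1.0000 ± 26.2615 = (-27.26, 25.26).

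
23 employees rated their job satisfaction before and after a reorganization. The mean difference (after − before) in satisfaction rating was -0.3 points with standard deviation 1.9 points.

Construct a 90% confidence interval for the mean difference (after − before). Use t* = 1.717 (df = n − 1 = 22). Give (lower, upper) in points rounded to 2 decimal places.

Paired design: SE = s_d/√n = 1.9/√23 = 0.3962.
t* = 1.717; margin of error = 1.717 × 0.3962 = 0.6803.
-0.3 ± 0.6803 → (-0.98, 0.38).

(-0.98, 0.38)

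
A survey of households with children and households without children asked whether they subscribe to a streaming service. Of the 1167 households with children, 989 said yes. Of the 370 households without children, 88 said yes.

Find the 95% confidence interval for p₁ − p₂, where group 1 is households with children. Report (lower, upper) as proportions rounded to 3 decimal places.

p̂₁ = 989/1167 = 0.8475 and p̂₂ = 88/370 = 0.2378.
SE₁ = √(p̂₁(1−p̂₁)/n₁) = √(0.8475·0.1525/1167) = 0.01052; SE₂ = √(0.2378·0.7622/370) = 0.02213.
Independent samples: SE of the difference = √(SE₁² + SE₂²) = √(0.0001106704 + 0.0004897369) = 0.02450.
z* for 95% confidence is 1.960, so the margin of error is 1.960 × 0.02450 = 0.04802.
Point estimate p̂₁ − p̂₂ = 0.8475 − 0.2378 = 0.6097.
0.6097 ± 0.04802 → (0.562, 0.658).

(0.562, 0.658)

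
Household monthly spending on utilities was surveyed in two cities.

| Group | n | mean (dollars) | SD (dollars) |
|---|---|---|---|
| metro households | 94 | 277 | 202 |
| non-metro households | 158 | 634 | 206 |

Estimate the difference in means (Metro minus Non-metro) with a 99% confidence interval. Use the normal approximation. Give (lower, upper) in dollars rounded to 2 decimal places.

(-425.28, -288.72)

Standard errors of each mean: 202/√94 = 20.8347 and 206/√158 = 16.3885.
SE(x̄₁ − x̄₂) = √(20.8347² + 16.3885²) = 26.5079 for independent samples with unequal variances.
With z* = 2.576, the margin is 2.576 × 26.5079 = 68.2844.
x̄₁ − x̄₂ = 277 − 634 = -357.0000; the interval is -357.0000 ± 68.2844 = (-425.28, -288.72).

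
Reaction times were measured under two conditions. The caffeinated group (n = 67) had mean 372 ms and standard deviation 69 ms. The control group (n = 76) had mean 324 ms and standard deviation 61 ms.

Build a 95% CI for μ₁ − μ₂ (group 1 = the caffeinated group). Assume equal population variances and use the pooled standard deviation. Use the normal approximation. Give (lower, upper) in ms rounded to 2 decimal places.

s_p = √[((n₁−1)s₁² + (n₂−1)s₂²)/(n₁+n₂−2)] = √[(66·69² + 75·61²)/141] = 64.8676.
SE = 64.8676·√(1/67 + 1/76) = 10.8706.
With z* = 1.960, margin = 1.960 × 10.8706 = 21.3064.
x̄₁ − x̄₂ = 372 − 324 = 48.0000; interval 48.0000 ± 21.3064 = (26.69, 69.31).

(26.69, 69.31)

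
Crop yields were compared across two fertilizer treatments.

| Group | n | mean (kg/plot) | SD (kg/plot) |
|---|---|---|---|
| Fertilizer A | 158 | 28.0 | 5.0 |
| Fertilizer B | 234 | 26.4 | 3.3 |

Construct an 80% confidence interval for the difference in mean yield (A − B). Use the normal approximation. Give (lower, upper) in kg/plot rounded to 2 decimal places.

(1.02, 2.18)

Per-group SEs: s₁/√n₁ = 5.0/√158 = 0.3978, s₂/√n₂ = 3.3/√234 = 0.2157.
Unpooled SE of the difference: √(0.15824484 + 0.04652649) = 0.4525.
Margin of error = z* · SE = 1.282 × 0.4525 = 0.5801.
x̄₁ − x̄₂ = 28.0 − 26.4 = 1.6000.
CI: 1.6000 ± 0.5801 = (1.02, 2.18).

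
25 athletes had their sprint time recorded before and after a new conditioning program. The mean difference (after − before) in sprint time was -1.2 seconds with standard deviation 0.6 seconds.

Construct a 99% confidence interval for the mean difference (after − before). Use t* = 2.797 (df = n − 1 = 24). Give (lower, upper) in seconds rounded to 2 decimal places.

Paired design: SE = s_d/√n = 0.6/√25 = 0.1200.
t* = 2.797; margin of error = 2.797 × 0.1200 = 0.3356.
-1.2 ± 0.3356 → (-1.54, -0.86).

(-1.54, -0.86)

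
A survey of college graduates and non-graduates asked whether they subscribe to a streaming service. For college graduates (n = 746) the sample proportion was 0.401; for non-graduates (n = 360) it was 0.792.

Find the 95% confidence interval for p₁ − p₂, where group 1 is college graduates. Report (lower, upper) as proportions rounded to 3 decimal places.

Each SE is √(p̂(1−p̂)/n): √(0.4010·0.5990/746) = 0.01794 and √(0.7920·0.2080/360) = 0.02139.
SE(p̂₁ − p̂₂) = √(SE₁² + SE₂²) = √(0.0003218436 + 0.0004575321) = 0.02792, since the two samples are independent.
At 95% confidence z* = 1.960; margin = 1.960 × 0.02792 = 0.05472.
The difference is 0.4010 − 0.7920 = -0.3910, so the interval is -0.3910 ± 0.05472 = (-0.446, -0.336).

(-0.446, -0.336)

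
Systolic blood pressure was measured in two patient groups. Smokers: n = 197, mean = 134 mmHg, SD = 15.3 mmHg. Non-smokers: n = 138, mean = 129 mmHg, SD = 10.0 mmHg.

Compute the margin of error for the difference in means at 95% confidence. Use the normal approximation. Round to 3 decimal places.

Per-group SEs: s₁/√n₁ = 15.3/√197 = 1.0901, s₂/√n₂ = 10.0/√138 = 0.8513.
Unpooled SE of the difference: √(1.18831801 + 0.72471169) = 1.3831.
Margin of error = z* · SE = 1.960 × 1.3831 = 2.7109.

2.711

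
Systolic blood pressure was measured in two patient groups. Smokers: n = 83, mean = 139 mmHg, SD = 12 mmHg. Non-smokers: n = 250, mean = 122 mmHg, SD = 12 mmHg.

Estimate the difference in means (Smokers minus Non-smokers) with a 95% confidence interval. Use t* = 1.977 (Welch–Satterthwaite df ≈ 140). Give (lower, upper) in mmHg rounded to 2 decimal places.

(13.99, 20.01)

SE₁ = s₁/√n₁ = 12/√83 = 1.3172; SE₂ = 12/√250 = 0.7589.
Independent samples, unequal variances: SE_diff = √(SE₁² + SE₂²) = √(1.73501584 + 0.57592921) = 1.5202.
t* = 1.977, so margin of error = 1.977 × 1.5202 = 3.0054.
Difference in means = 139 − 122 = 17.0000.
17.0000 ± 3.0054 → (13.99, 20.01).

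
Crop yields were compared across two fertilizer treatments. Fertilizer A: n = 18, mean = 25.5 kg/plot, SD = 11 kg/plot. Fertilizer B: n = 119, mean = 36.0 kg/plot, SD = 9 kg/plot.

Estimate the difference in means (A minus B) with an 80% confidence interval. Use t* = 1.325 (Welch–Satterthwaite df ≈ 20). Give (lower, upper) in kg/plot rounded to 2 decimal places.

Per-group SEs: s₁/√n₁ = 11/√18 = 2.5927, s₂/√n₂ = 9/√119 = 0.8250.
Unpooled SE of the difference: √(6.72209329 + 0.680625) = 2.7208.
Margin of error = t* · SE = 1.325 × 2.7208 = 3.6051.
x̄₁ − x̄₂ = 25.5 − 36.0 = -10.5000.
CI: -10.5000 ± 3.6051 = (-14.11, -6.89).

(-14.11, -6.89)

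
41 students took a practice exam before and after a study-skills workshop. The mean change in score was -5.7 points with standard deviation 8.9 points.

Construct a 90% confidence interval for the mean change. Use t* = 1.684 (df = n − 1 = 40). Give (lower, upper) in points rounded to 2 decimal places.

(-8.04, -3.36)

This is a matched-pairs design, so SE = s_d/√n = 8.9/√41 = 1.3899.
Margin = 1.684 × 1.3899 = 2.3406; the interval is -5.7 ± 2.3406 = (-8.04, -3.36).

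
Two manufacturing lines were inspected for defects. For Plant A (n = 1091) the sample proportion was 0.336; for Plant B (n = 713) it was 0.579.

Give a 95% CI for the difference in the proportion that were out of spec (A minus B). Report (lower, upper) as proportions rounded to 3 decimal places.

(-0.289, -0.197)

The two standard errors are √(0.3360×0.6640/1091) = 0.01430 and √(0.5790×0.4210/713) = 0.01849.
Because the samples are independent, SE_diff = √(0.01430² + 0.01849²) = 0.02337.
Using z* = 1.960 for 95%, ME = 1.960 × 0.02337 = 0.04581.
p̂₁ − p̂₂ = -0.2430; interval -0.2430 ± 0.04581 gives (-0.289, -0.197).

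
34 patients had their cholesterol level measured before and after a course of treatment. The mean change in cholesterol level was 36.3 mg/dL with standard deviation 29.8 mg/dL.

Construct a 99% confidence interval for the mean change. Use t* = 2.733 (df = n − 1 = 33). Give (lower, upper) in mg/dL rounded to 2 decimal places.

(22.33, 50.27)

Paired design: SE = s_d/√n = 29.8/√34 = 5.1107.
t* = 2.733; margin of error = 2.733 × 5.1107 = 13.9675.
36.3 ± 13.9675 → (22.33, 50.27).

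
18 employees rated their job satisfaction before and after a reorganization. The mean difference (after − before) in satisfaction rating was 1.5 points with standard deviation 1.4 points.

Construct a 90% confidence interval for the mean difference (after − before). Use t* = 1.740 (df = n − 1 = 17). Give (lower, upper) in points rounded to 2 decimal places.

This is a matched-pairs design, so SE = s_d/√n = 1.4/√18 = 0.3300.
Margin = 1.740 × 0.3300 = 0.5742; the interval is 1.5 ± 0.5742 = (0.93, 2.07).

(0.93, 2.07)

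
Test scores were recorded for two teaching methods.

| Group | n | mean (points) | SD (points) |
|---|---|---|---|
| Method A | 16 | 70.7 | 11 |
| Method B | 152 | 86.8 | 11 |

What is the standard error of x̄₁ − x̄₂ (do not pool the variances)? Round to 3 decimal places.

2.891

SE₁ = s₁/√n₁ = 11/√16 = 2.7500; SE₂ = 11/√152 = 0.8922.
Independent samples, unequal variances: SE_diff = √(SE₁² + SE₂²) = √(7.5625 + 0.79602084) = 2.8911.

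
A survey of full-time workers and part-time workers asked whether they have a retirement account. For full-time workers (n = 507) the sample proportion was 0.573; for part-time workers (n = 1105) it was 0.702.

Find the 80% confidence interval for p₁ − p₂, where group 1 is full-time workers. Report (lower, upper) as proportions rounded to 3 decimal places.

Each SE is √(p̂(1−p̂)/n): √(0.5730·0.4270/507) = 0.02197 and √(0.7020·0.2980/1105) = 0.01376.
SE(p̂₁ − p̂₂) = √(SE₁² + SE₂²) = √(0.0004826809 + 0.0001893376) = 0.02592, since the two samples are independent.
At 80% confidence z* = 1.282; margin = 1.282 × 0.02592 = 0.03323.
The difference is 0.5730 − 0.7020 = -0.1290, so the interval is -0.1290 ± 0.03323 = (-0.162, -0.096).

(-0.162, -0.096)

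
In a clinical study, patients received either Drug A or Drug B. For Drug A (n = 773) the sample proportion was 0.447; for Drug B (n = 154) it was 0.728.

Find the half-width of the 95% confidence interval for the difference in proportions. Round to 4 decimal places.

Each SE is √(p̂(1−p̂)/n): √(0.4470·0.5530/773) = 0.01788 and √(0.7280·0.2720/154) = 0.03586.
SE(p̂₁ − p̂₂) = √(SE₁² + SE₂²) = √(0.0003196944 + 0.0012859396) = 0.04007, since the two samples are independent.
At 95% confidence z* = 1.960; margin = 1.960 × 0.04007 = 0.07854.

0.0785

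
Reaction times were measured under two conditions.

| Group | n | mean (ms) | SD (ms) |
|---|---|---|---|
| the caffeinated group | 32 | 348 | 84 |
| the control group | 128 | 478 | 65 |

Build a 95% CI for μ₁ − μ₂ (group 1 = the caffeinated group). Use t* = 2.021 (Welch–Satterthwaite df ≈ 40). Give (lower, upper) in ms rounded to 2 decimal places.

Per-group SEs: s₁/√n₁ = 84/√32 = 14.8492, s₂/√n₂ = 65/√128 = 5.7452.
Unpooled SE of the difference: √(220.49874064 + 33.00732304) = 15.9219.
Margin of error = t* · SE = 2.021 × 15.9219 = 32.1782.
x̄₁ − x̄₂ = 348 − 478 = -130.0000.
CI: -130.0000 ± 32.1782 = (-162.18, -97.82).

(-162.18, -97.82)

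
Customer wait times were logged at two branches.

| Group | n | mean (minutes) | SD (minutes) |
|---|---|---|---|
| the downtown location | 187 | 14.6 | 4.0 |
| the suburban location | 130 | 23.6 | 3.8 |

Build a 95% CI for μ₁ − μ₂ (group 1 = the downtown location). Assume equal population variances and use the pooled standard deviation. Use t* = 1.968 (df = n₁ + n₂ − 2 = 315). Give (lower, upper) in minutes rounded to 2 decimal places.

(-9.88, -8.12)

s_p = √[((n₁−1)s₁² + (n₂−1)s₂²)/(n₁+n₂−2)] = √[(186·4.0² + 129·3.8²)/315] = 3.9193.
SE = 3.9193·√(1/187 + 1/130) = 0.4476.
With t* = 1.968, margin = 1.968 × 0.4476 = 0.8809.
x̄₁ − x̄₂ = 14.6 − 23.6 = -9.0000; interval -9.0000 ± 0.8809 = (-9.88, -8.12).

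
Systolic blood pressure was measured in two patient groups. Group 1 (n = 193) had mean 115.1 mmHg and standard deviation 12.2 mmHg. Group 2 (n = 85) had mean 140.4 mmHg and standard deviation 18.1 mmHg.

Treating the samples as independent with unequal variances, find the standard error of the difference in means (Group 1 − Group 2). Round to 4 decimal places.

Standard errors of each mean: 12.2/√193 = 0.8782 and 18.1/√85 = 1.9632.
SE(x̄₁ − x̄₂) = √(0.8782² + 1.9632²) = 2.1507 for independent samples with unequal variances.

2.1507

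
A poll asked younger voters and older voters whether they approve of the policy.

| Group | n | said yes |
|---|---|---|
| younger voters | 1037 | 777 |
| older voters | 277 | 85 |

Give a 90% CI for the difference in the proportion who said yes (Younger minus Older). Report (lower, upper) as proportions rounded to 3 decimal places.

(0.392, 0.493)

Sample proportions: 777/1037 = 0.7493, 85/277 = 0.3069.
Each SE is √(p̂(1−p̂)/n): √(0.7493·0.2507/1037) = 0.01346 and √(0.3069·0.6931/277) = 0.02771.
SE(p̂₁ − p̂₂) = √(SE₁² + SE₂²) = √(0.0001811716 + 0.0007678441) = 0.03081, since the two samples are independent.
At 90% confidence z* = 1.645; margin = 1.645 × 0.03081 = 0.05068.
The difference is 0.7493 − 0.3069 = 0.4424, so the interval is 0.4424 ± 0.05068 = (0.392, 0.493).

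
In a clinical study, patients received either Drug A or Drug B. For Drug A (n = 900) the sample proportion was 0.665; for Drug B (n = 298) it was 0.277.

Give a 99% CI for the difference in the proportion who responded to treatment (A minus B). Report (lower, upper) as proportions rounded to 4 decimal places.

The two standard errors are √(0.6650×0.3350/900) = 0.01573 and √(0.2770×0.7230/298) = 0.02592.
Because the samples are independent, SE_diff = √(0.01573² + 0.02592²) = 0.03032.
Using z* = 2.576 for 99%, ME = 2.576 × 0.03032 = 0.07810.
p̂₁ − p̂₂ = 0.3880; interval 0.3880 ± 0.07810 gives (0.3099, 0.4661).

(0.3099, 0.4661)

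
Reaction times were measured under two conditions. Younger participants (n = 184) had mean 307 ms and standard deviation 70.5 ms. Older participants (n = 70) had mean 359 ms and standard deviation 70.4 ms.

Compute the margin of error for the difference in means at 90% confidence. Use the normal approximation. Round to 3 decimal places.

SE₁ = s₁/√n₁ = 70.5/√184 = 5.1973; SE₂ = 70.4/√70 = 8.4144.
Independent samples, unequal variances: SE_diff = √(SE₁² + SE₂²) = √(27.01192729 + 70.80212736) = 9.8901.
z* = 1.645, so margin of error = 1.645 × 9.8901 = 16.2692.

16.269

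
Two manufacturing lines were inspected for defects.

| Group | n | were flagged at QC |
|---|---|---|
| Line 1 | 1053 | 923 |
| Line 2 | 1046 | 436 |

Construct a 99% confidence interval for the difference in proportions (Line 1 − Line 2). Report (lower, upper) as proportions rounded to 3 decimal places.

p̂₁ = 923/1053 = 0.8765 and p̂₂ = 436/1046 = 0.4168.
SE₁ = √(p̂₁(1−p̂₁)/n₁) = √(0.8765·0.1235/1053) = 0.01014; SE₂ = √(0.4168·0.5832/1046) = 0.01524.
Independent samples: SE of the difference = √(SE₁² + SE₂²) = √(0.0001028196 + 0.0002322576) = 0.01831.
z* for 99% confidence is 2.576, so the margin of error is 2.576 × 0.01831 = 0.04717.
Point estimate p̂₁ − p̂₂ = 0.8765 − 0.4168 = 0.4597.
0.4597 ± 0.04717 → (0.413, 0.507).

(0.413, 0.507)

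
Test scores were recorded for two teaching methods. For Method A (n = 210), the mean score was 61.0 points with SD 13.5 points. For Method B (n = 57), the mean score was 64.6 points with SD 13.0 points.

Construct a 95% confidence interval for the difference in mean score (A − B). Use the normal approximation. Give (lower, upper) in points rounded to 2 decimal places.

Standard errors of each mean: 13.5/√210 = 0.9316 and 13.0/√57 = 1.7219.
SE(x̄₁ − x̄₂) = √(0.9316² + 1.7219²) = 1.9578 for independent samples with unequal variances.
With z* = 1.960, the margin is 1.960 × 1.9578 = 3.8373.
x̄₁ − x̄₂ = 61.0 − 64.6 = -3.6000; the interval is -3.6000 ± 3.8373 = (-7.44, 0.24).

(-7.44, 0.24)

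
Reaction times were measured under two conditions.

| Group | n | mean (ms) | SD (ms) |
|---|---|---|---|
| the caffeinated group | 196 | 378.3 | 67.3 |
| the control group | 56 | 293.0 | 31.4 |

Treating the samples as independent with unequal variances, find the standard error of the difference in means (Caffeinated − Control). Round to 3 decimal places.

Per-group SEs: s₁/√n₁ = 67.3/√196 = 4.8071, s₂/√n₂ = 31.4/√56 = 4.1960.
Unpooled SE of the difference: √(23.10821041 + 17.606416) = 6.3808.

6.381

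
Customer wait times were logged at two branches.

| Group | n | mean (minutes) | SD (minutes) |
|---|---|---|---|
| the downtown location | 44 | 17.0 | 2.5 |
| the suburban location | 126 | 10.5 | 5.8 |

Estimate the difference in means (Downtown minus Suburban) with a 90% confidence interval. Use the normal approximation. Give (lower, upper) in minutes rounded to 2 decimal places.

Standard errors of each mean: 2.5/√44 = 0.3769 and 5.8/√126 = 0.5167.
SE(x̄₁ − x̄₂) = √(0.3769² + 0.5167²) = 0.6396 for independent samples with unequal variances.
With z* = 1.645, the margin is 1.645 × 0.6396 = 1.0521.
x̄₁ − x̄₂ = 17.0 − 10.5 = 6.5000; the interval is 6.5000 ± 1.0521 = (5.45, 7.55).

(5.45, 7.55)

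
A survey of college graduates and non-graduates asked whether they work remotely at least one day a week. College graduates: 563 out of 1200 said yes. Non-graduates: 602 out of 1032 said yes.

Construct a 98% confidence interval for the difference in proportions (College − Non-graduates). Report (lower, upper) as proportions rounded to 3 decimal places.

Sample proportions: 563/1200 = 0.4692, 602/1032 = 0.5833.
Each SE is √(p̂(1−p̂)/n): √(0.4692·0.5308/1200) = 0.01441 and √(0.5833·0.4167/1032) = 0.01535.
SE(p̂₁ − p̂₂) = √(SE₁² + SE₂²) = √(0.0002076481 + 0.0002356225) = 0.02105, since the two samples are independent.
At 98% confidence z* = 2.326; margin = 2.326 × 0.02105 = 0.04896.
The difference is 0.4692 − 0.5833 = -0.1141, so the interval is -0.1141 ± 0.04896 = (-0.163, -0.065).

(-0.163, -0.065)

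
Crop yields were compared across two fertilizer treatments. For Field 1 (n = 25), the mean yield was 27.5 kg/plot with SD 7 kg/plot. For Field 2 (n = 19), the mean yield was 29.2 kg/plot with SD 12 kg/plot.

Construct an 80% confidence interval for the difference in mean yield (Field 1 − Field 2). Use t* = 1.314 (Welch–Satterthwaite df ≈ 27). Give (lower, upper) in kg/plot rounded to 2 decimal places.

Standard errors of each mean: 7/√25 = 1.4000 and 12/√19 = 2.7530.
SE(x̄₁ − x̄₂) = √(1.4000² + 2.7530²) = 3.0885 for independent samples with unequal variances.
With t* = 1.314, the margin is 1.314 × 3.0885 = 4.0583.
x̄₁ − x̄₂ = 27.5 − 29.2 = -1.7000; the interval is -1.7000 ± 4.0583 = (-5.76, 2.36).

(-5.76, 2.36)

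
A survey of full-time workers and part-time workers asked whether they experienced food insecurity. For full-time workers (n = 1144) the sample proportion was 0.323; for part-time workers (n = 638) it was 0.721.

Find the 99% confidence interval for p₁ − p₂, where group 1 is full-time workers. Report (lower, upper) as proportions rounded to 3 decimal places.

(-0.456, -0.340)

SE₁ = √(p̂₁(1−p̂₁)/n₁) = √(0.3230·0.6770/1144) = 0.01383; SE₂ = √(0.7210·0.2790/638) = 0.01776.
Independent samples: SE of the difference = √(SE₁² + SE₂²) = √(0.0001912689 + 0.0003154176) = 0.02251.
z* for 99% confidence is 2.576, so the margin of error is 2.576 × 0.02251 = 0.05799.
Point estimate p̂₁ − p̂₂ = 0.3230 − 0.7210 = -0.3980.
-0.3980 ± 0.05799 → (-0.456, -0.340).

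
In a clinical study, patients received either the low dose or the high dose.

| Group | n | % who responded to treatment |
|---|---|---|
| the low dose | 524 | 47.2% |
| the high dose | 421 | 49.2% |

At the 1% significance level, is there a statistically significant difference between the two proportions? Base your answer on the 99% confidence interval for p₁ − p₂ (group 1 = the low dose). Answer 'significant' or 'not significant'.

The two standard errors are √(0.4720×0.5280/524) = 0.02181 and √(0.4920×0.5080/421) = 0.02437.
Because the samples are independent, SE_diff = √(0.02181² + 0.02437²) = 0.03270.
Using z* = 2.576 for 99%, ME = 2.576 × 0.03270 = 0.08424.
p̂₁ − p̂₂ = -0.0200; interval -0.0200 ± 0.08424 gives (-0.10424, 0.06424).
The interval (-0.10424, 0.06424) contains 0, so the difference is not significant.

not significant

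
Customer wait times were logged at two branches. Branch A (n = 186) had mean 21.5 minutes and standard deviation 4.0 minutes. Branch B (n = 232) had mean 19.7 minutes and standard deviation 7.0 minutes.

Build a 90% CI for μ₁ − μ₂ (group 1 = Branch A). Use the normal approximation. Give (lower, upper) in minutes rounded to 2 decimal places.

Per-group SEs: s₁/√n₁ = 4.0/√186 = 0.2933, s₂/√n₂ = 7.0/√232 = 0.4596.
Unpooled SE of the difference: √(0.08602489 + 0.21123216) = 0.5452.
Margin of error = z* · SE = 1.645 × 0.5452 = 0.8969.
x̄₁ − x̄₂ = 21.5 − 19.7 = 1.8000.
CI: 1.8000 ± 0.8969 = (0.90, 2.70).

(0.90, 2.70)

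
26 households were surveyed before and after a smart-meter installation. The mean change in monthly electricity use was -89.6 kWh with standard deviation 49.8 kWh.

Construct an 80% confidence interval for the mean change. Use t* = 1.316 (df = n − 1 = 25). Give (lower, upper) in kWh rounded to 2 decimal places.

(-102.45, -76.75)

This is a matched-pairs design, so SE = s_d/√n = 49.8/√26 = 9.7666.
Margin = 1.316 × 9.7666 = 12.8528; the interval is -89.6 ± 12.8528 = (-102.45, -76.75).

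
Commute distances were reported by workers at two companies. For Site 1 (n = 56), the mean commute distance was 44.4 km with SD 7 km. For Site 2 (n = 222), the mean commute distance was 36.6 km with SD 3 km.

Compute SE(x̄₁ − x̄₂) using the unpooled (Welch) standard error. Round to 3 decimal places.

Standard errors of each mean: 7/√56 = 0.9354 and 3/√222 = 0.2013.
SE(x̄₁ − x̄₂) = √(0.9354² + 0.2013²) = 0.9568 for independent samples with unequal variances.

0.957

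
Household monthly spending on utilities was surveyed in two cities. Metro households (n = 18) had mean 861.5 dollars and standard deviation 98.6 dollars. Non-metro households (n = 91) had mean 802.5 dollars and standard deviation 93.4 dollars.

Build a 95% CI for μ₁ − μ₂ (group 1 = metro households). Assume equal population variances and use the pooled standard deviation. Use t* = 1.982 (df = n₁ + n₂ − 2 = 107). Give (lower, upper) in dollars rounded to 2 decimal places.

(10.81, 107.19)

Pooled variance s_p² = [17·98.6² + 90·93.4²] / (18+91−2) = 8882.1843, so s_p = 94.2453.
SE_diff = s_p·√(1/n₁ + 1/n₂) = 94.2453·√(1/18 + 1/91) = 24.3117.
t* = 1.982; margin = 1.982 × 24.3117 = 48.1858.
Difference = 861.5 − 802.5 = 59.0000.
59.0000 ± 48.1858 → (10.81, 107.19).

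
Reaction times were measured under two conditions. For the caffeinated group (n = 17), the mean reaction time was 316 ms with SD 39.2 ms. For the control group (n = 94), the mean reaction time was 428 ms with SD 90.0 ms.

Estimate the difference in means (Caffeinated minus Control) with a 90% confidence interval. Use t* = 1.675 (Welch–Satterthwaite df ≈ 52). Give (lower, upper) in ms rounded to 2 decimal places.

Standard errors of each mean: 39.2/√17 = 9.5074 and 90.0/√94 = 9.2828.
SE(x̄₁ − x̄₂) = √(9.5074² + 9.2828²) = 13.2876 for independent samples with unequal variances.
With t* = 1.675, the margin is 1.675 × 13.2876 = 22.2567.
x̄₁ − x̄₂ = 316 − 428 = -112.0000; the interval is -112.0000 ± 22.2567 = (-134.26, -89.74).

(-134.26, -89.74)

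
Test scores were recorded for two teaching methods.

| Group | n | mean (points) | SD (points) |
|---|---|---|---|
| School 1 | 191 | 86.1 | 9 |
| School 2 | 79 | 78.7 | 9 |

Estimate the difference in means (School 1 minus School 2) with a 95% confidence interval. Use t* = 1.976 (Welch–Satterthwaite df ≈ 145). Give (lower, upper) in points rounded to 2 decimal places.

(5.02, 9.78)

Per-group SEs: s₁/√n₁ = 9/√191 = 0.6512, s₂/√n₂ = 9/√79 = 1.0126.
Unpooled SE of the difference: √(0.42406144 + 1.02535876) = 1.2039.
Margin of error = t* · SE = 1.976 × 1.2039 = 2.3789.
x̄₁ − x̄₂ = 86.1 − 78.7 = 7.4000.
CI: 7.4000 ± 2.3789 = (5.02, 9.78).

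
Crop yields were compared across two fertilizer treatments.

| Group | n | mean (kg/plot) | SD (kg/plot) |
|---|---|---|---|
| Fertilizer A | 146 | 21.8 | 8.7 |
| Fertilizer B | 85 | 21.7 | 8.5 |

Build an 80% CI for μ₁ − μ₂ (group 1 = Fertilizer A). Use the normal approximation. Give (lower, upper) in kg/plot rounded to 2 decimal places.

Standard errors of each mean: 8.7/√146 = 0.7200 and 8.5/√85 = 0.9220.
SE(x̄₁ − x̄₂) = √(0.7200² + 0.9220²) = 1.1698 for independent samples with unequal variances.
With z* = 1.282, the margin is 1.282 × 1.1698 = 1.4997.
x̄₁ − x̄₂ = 21.8 − 21.7 = 0.1000; the interval is 0.1000 ± 1.4997 = (-1.40, 1.60).

(-1.40, 1.60)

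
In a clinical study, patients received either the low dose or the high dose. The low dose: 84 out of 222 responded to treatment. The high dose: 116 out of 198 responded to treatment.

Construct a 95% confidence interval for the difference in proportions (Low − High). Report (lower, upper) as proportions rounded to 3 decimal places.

(-0.301, -0.114)

p̂₁ = 84/222 = 0.3784 and p̂₂ = 116/198 = 0.5859.
SE₁ = √(p̂₁(1−p̂₁)/n₁) = √(0.3784·0.6216/222) = 0.03255; SE₂ = √(0.5859·0.4141/198) = 0.03501.
Independent samples: SE of the difference = √(SE₁² + SE₂²) = √(0.0010595025 + 0.0012257001) = 0.04780.
z* for 95% confidence is 1.960, so the margin of error is 1.960 × 0.04780 = 0.09369.
Point estimate p̂₁ − p̂₂ = 0.3784 − 0.5859 = -0.2075.
-0.2075 ± 0.09369 → (-0.301, -0.114).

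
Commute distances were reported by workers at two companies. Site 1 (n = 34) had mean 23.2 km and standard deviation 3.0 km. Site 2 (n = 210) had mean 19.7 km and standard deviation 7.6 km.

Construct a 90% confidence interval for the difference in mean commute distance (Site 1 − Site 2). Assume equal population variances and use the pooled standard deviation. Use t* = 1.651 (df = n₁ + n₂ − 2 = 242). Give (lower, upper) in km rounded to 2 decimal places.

(1.32, 5.68)

Pooled variance s_p² = [33·3.0² + 209·7.6²] / (34+210−2) = 51.1109, so s_p = 7.1492.
SE_diff = s_p·√(1/n₁ + 1/n₂) = 7.1492·√(1/34 + 1/210) = 1.3216.
t* = 1.651; margin = 1.651 × 1.3216 = 2.1820.
Difference = 23.2 − 19.7 = 3.5000.
3.5000 ± 2.1820 → (1.32, 5.68).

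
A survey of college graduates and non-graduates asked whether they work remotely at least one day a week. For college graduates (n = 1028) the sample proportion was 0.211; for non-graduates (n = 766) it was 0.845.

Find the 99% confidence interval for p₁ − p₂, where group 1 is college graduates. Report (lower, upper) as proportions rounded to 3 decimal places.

Each SE is √(p̂(1−p̂)/n): √(0.2110·0.7890/1028) = 0.01273 and √(0.8450·0.1550/766) = 0.01308.
SE(p̂₁ − p̂₂) = √(SE₁² + SE₂²) = √(0.0001620529 + 0.0001710864) = 0.01825, since the two samples are independent.
At 99% confidence z* = 2.576; margin = 2.576 × 0.01825 = 0.04701.
The difference is 0.2110 − 0.8450 = -0.6340, so the interval is -0.6340 ± 0.04701 = (-0.681, -0.587).

(-0.681, -0.587)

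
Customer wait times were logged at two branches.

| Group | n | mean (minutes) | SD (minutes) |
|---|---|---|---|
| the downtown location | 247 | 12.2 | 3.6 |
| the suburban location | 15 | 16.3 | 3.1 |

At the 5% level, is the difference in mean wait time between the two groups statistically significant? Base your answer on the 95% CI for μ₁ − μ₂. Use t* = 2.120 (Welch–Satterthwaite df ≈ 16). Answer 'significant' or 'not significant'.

significant

SE₁ = s₁/√n₁ = 3.6/√247 = 0.2291; SE₂ = 3.1/√15 = 0.8004.
Independent samples, unequal variances: SE_diff = √(SE₁² + SE₂²) = √(0.05248681 + 0.64064016) = 0.8325.
t* = 2.120, so margin of error = 2.120 × 0.8325 = 1.7649.
Difference in means = 12.2 − 16.3 = -4.1000.
-4.1000 ± 1.7649 → (-5.8649, -2.3351).
The interval (-5.8649, -2.3351) does not contain 0, so the difference is significant.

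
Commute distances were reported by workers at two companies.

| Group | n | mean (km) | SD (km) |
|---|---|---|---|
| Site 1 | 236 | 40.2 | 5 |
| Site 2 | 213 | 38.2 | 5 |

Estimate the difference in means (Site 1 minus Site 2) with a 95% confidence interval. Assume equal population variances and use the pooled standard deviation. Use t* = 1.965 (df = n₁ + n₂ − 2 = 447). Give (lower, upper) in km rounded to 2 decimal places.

s_p = √[((n₁−1)s₁² + (n₂−1)s₂²)/(n₁+n₂−2)] = √[(235·5² + 212·5²)/447] = 5.0000.
SE = 5.0000·√(1/236 + 1/213) = 0.4725.
With t* = 1.965, margin = 1.965 × 0.4725 = 0.9285.
x̄₁ − x̄₂ = 40.2 − 38.2 = 2.0000; interval 2.0000 ± 0.9285 = (1.07, 2.93).

(1.07, 2.93)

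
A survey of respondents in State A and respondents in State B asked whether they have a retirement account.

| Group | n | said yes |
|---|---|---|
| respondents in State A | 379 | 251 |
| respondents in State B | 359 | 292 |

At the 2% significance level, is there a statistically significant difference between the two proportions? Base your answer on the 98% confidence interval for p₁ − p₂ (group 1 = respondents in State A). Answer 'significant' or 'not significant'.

significant

First, p̂₁ = 251/379 = 0.6623; p̂₂ = 292/359 = 0.8134.
The two standard errors are √(0.6623×0.3377/379) = 0.02429 and √(0.8134×0.1866/359) = 0.02056.
Because the samples are independent, SE_diff = √(0.02429² + 0.02056²) = 0.03182.
Using z* = 2.326 for 98%, ME = 2.326 × 0.03182 = 0.07401.
p̂₁ − p̂₂ = -0.1511; interval -0.1511 ± 0.07401 gives (-0.22511, -0.07709).
The interval (-0.22511, -0.07709) does not contain 0, so the difference is significant.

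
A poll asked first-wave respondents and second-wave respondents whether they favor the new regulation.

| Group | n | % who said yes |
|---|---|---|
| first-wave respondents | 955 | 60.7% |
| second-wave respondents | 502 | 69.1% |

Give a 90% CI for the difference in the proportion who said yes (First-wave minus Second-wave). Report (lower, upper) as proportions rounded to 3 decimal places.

Each SE is √(p̂(1−p̂)/n): √(0.6070·0.3930/955) = 0.01580 and √(0.6910·0.3090/502) = 0.02062.
SE(p̂₁ − p̂₂) = √(SE₁² + SE₂²) = √(0.00024964 + 0.0004251844) = 0.02598, since the two samples are independent.
At 90% confidence z* = 1.645; margin = 1.645 × 0.02598 = 0.04274.
The difference is 0.6070 − 0.6910 = -0.0840, so the interval is -0.0840 ± 0.04274 = (-0.127, -0.041).

(-0.127, -0.041)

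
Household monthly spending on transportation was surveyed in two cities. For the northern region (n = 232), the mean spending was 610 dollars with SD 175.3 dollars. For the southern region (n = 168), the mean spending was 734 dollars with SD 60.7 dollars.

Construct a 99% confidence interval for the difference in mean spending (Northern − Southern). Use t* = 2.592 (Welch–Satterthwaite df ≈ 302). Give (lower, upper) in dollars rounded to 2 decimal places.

SE₁ = s₁/√n₁ = 175.3/√232 = 11.5090; SE₂ = 60.7/√168 = 4.6831.
Independent samples, unequal variances: SE_diff = √(SE₁² + SE₂²) = √(132.457081 + 21.93142561) = 12.4253.
t* = 2.592, so margin of error = 2.592 × 12.4253 = 32.2064.
Difference in means = 610 − 734 = -124.0000.
-124.0000 ± 32.2064 → (-156.21, -91.79).

(-156.21, -91.79)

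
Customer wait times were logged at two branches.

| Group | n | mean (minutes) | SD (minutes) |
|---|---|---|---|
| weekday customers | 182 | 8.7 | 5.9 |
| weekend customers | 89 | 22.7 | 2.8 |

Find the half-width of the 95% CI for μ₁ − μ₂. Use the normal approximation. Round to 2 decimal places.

1.04

Per-group SEs: s₁/√n₁ = 5.9/√182 = 0.4373, s₂/√n₂ = 2.8/√89 = 0.2968.
Unpooled SE of the difference: √(0.19123129 + 0.08809024) = 0.5285.
Margin of error = z* · SE = 1.960 × 0.5285 = 1.0359.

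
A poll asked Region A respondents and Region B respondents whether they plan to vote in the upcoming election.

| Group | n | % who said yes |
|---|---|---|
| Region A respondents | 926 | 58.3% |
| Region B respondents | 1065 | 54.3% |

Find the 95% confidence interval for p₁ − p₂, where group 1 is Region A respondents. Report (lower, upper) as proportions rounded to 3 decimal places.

(-0.004, 0.084)

SE₁ = √(p̂₁(1−p̂₁)/n₁) = √(0.5830·0.4170/926) = 0.01620; SE₂ = √(0.5430·0.4570/1065) = 0.01526.
Independent samples: SE of the difference = √(SE₁² + SE₂²) = √(0.00026244 + 0.0002328676) = 0.02226.
z* for 95% confidence is 1.960, so the margin of error is 1.960 × 0.02226 = 0.04363.
Point estimate p̂₁ − p̂₂ = 0.5830 − 0.5430 = 0.0400.
0.0400 ± 0.04363 → (-0.004, 0.084).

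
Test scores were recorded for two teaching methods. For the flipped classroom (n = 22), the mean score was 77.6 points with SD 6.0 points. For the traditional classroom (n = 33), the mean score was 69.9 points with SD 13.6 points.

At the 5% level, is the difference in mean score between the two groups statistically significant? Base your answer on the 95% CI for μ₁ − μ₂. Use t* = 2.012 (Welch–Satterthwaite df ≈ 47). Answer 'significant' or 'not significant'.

significant

Per-group SEs: s₁/√n₁ = 6.0/√22 = 1.2792, s₂/√n₂ = 13.6/√33 = 2.3675.
Unpooled SE of the difference: √(1.63635264 + 5.60505625) = 2.6910.
Margin of error = t* · SE = 2.012 × 2.6910 = 5.4143.
x̄₁ − x̄₂ = 77.6 − 69.9 = 7.7000.
CI: 7.7000 ± 5.4143 = (2.2857, 13.1143).
The interval (2.2857, 13.1143) does not contain 0, so the difference is significant.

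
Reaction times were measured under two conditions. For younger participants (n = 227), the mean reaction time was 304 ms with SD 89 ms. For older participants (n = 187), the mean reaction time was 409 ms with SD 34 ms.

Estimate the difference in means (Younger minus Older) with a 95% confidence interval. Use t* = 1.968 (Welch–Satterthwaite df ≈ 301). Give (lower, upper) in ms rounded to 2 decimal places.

(-117.61, -92.39)

SE₁ = s₁/√n₁ = 89/√227 = 5.9071; SE₂ = 34/√187 = 2.4863.
Independent samples, unequal variances: SE_diff = √(SE₁² + SE₂²) = √(34.89383041 + 6.18168769) = 6.4090.
t* = 1.968, so margin of error = 1.968 × 6.4090 = 12.6129.
Difference in means = 304 − 409 = -105.0000.
-105.0000 ± 12.6129 → (-117.61, -92.39).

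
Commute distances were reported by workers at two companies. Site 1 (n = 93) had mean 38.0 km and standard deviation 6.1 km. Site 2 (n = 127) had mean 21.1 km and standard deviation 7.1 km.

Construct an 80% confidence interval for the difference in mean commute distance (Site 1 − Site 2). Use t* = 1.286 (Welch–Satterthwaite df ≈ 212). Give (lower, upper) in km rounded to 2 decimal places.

Standard errors of each mean: 6.1/√93 = 0.6325 and 7.1/√127 = 0.6300.
SE(x̄₁ − x̄₂) = √(0.6325² + 0.6300²) = 0.8927 for independent samples with unequal variances.
With t* = 1.286, the margin is 1.286 × 0.8927 = 1.1480.
x̄₁ − x̄₂ = 38.0 − 21.1 = 16.9000; the interval is 16.9000 ± 1.1480 = (15.75, 18.05).

(15.75, 18.05)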